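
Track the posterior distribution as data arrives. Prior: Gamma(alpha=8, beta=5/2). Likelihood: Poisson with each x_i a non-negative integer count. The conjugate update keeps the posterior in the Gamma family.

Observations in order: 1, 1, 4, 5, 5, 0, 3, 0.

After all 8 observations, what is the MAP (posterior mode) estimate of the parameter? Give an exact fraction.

52/21

obs 1: x=1 → posterior Gamma(9, 7/2)
obs 2: x=1 → posterior Gamma(10, 9/2)
obs 3: x=4 → posterior Gamma(14, 11/2)
obs 4: x=5 → posterior Gamma(19, 13/2)
obs 5: x=5 → posterior Gamma(24, 15/2)
obs 6: x=0 → posterior Gamma(24, 17/2)
obs 7: x=3 → posterior Gamma(27, 19/2)
obs 8: x=0 → posterior Gamma(27, 21/2)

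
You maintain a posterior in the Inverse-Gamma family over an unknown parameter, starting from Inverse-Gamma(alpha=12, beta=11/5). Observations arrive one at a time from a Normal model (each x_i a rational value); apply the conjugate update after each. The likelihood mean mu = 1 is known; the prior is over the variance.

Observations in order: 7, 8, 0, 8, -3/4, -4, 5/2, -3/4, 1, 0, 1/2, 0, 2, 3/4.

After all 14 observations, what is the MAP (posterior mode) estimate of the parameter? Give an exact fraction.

14087/3200

obs 1: x=7 → posterior Inverse-Gamma(25/2, 101/5)
obs 2: x=8 → posterior Inverse-Gamma(13, 447/10)
obs 3: x=0 → posterior Inverse-Gamma(27/2, 226/5)
obs 4: x=8 → posterior Inverse-Gamma(14, 697/10)
obs 5: x=-3/4 → posterior Inverse-Gamma(29/2, 11397/160)
obs 6: x=-4 → posterior Inverse-Gamma(15, 13397/160)
obs 7: x=5/2 → posterior Inverse-Gamma(31/2, 13577/160)
obs 8: x=-3/4 → posterior Inverse-Gamma(16, 6911/80)
obs 9: x=1 → posterior Inverse-Gamma(33/2, 6911/80)
obs 10: x=0 → posterior Inverse-Gamma(17, 6951/80)
obs 11: x=1/2 → posterior Inverse-Gamma(35/2, 6961/80)
obs 12: x=0 → posterior Inverse-Gamma(18, 7001/80)
obs 13: x=2 → posterior Inverse-Gamma(37/2, 7041/80)
obs 14: x=3/4 → posterior Inverse-Gamma(19, 14087/160)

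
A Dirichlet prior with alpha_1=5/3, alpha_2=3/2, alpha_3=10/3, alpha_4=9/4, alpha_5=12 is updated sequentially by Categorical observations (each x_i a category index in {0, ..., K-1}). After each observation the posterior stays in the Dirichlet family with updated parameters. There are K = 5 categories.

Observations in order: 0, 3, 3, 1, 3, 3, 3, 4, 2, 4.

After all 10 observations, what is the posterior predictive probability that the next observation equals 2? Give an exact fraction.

obs 1: x=0 → posterior Dirichlet(8/3, 3/2, 10/3, 9/4, 12)
obs 2: x=3 → posterior Dirichlet(8/3, 3/2, 10/3, 13/4, 12)
obs 3: x=3 → posterior Dirichlet(8/3, 3/2, 10/3, 17/4, 12)
obs 4: x=1 → posterior Dirichlet(8/3, 5/2, 10/3, 17/4, 12)
obs 5: x=3 → posterior Dirichlet(8/3, 5/2, 10/3, 21/4, 12)
obs 6: x=3 → posterior Dirichlet(8/3, 5/2, 10/3, 25/4, 12)
obs 7: x=3 → posterior Dirichlet(8/3, 5/2, 10/3, 29/4, 12)
obs 8: x=4 → posterior Dirichlet(8/3, 5/2, 10/3, 29/4, 13)
obs 9: x=2 → posterior Dirichlet(8/3, 5/2, 13/3, 29/4, 13)
obs 10: x=4 → posterior Dirichlet(8/3, 5/2, 13/3, 29/4, 14)

52/369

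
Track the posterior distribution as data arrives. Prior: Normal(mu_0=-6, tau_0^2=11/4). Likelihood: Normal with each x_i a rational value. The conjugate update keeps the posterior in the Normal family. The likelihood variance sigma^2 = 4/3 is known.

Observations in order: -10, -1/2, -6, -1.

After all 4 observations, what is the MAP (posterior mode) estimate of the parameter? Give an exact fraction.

-1347/296

obs 1: x=-10 → posterior Normal(-426/49, 44/49)
obs 2: x=-1/2 → posterior Normal(-885/164, 22/41)
obs 3: x=-6 → posterior Normal(-1281/230, 44/115)
obs 4: x=-1 → posterior Normal(-1347/296, 11/37)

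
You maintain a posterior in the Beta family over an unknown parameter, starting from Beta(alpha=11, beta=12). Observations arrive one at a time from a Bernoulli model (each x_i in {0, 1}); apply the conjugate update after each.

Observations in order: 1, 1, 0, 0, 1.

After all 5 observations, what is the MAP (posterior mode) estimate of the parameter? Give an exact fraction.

obs 1: x=1 → posterior Beta(12, 12)
obs 2: x=1 → posterior Beta(13, 12)
obs 3: x=0 → posterior Beta(13, 13)
obs 4: x=0 → posterior Beta(13, 14)
obs 5: x=1 → posterior Beta(14, 14)

1/2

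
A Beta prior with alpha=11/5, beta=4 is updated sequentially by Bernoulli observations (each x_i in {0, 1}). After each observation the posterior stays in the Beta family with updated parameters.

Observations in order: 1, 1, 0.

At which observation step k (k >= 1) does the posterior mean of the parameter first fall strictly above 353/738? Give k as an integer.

obs 1: x=1 → posterior Beta(16/5, 4)
obs 2: x=1 → posterior Beta(21/5, 4)
obs 3: x=0 → posterior Beta(21/5, 5)

k = 2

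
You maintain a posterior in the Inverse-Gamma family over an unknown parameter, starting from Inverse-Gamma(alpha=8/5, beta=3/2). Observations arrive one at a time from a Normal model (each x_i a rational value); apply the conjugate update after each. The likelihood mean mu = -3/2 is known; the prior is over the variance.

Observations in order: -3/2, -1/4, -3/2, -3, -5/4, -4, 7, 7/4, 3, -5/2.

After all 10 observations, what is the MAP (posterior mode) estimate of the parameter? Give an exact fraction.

9375/1216

obs 1: x=-3/2 → posterior Inverse-Gamma(21/10, 3/2)
obs 2: x=-1/4 → posterior Inverse-Gamma(13/5, 73/32)
obs 3: x=-3/2 → posterior Inverse-Gamma(31/10, 73/32)
obs 4: x=-3 → posterior Inverse-Gamma(18/5, 109/32)
obs 5: x=-5/4 → posterior Inverse-Gamma(41/10, 55/16)
obs 6: x=-4 → posterior Inverse-Gamma(23/5, 105/16)
obs 7: x=7 → posterior Inverse-Gamma(51/10, 683/16)
obs 8: x=7/4 → posterior Inverse-Gamma(28/5, 1535/32)
obs 9: x=3 → posterior Inverse-Gamma(61/10, 1859/32)
obs 10: x=-5/2 → posterior Inverse-Gamma(33/5, 1875/32)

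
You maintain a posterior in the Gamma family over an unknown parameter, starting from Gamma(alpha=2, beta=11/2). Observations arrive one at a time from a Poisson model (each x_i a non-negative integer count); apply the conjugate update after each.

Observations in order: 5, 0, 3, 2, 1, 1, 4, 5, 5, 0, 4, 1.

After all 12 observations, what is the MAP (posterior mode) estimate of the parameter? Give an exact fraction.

obs 1: x=5 → posterior Gamma(7, 13/2)
obs 2: x=0 → posterior Gamma(7, 15/2)
obs 3: x=3 → posterior Gamma(10, 17/2)
obs 4: x=2 → posterior Gamma(12, 19/2)
obs 5: x=1 → posterior Gamma(13, 21/2)
obs 6: x=1 → posterior Gamma(14, 23/2)
obs 7: x=4 → posterior Gamma(18, 25/2)
obs 8: x=5 → posterior Gamma(23, 27/2)
obs 9: x=5 → posterior Gamma(28, 29/2)
obs 10: x=0 → posterior Gamma(28, 31/2)
obs 11: x=4 → posterior Gamma(32, 33/2)
obs 12: x=1 → posterior Gamma(33, 35/2)

64/35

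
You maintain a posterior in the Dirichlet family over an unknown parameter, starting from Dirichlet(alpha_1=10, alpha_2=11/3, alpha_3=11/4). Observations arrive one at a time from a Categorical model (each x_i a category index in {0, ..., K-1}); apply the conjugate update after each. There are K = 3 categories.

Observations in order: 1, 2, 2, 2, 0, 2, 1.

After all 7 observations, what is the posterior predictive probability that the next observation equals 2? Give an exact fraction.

81/281

obs 1: x=1 → posterior Dirichlet(10, 14/3, 11/4)
obs 2: x=2 → posterior Dirichlet(10, 14/3, 15/4)
obs 3: x=2 → posterior Dirichlet(10, 14/3, 19/4)
obs 4: x=2 → posterior Dirichlet(10, 14/3, 23/4)
obs 5: x=0 → posterior Dirichlet(11, 14/3, 23/4)
obs 6: x=2 → posterior Dirichlet(11, 14/3, 27/4)
obs 7: x=1 → posterior Dirichlet(11, 17/3, 27/4)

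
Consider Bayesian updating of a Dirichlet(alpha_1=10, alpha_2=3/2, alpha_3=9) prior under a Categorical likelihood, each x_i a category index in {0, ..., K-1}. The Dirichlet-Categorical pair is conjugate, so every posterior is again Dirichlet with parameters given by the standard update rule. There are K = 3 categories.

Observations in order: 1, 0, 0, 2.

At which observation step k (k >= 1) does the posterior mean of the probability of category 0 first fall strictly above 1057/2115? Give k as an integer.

obs 1: x=1 → posterior Dirichlet(10, 5/2, 9)
obs 2: x=0 → posterior Dirichlet(11, 5/2, 9)
obs 3: x=0 → posterior Dirichlet(12, 5/2, 9)
obs 4: x=2 → posterior Dirichlet(12, 5/2, 10)

k = 3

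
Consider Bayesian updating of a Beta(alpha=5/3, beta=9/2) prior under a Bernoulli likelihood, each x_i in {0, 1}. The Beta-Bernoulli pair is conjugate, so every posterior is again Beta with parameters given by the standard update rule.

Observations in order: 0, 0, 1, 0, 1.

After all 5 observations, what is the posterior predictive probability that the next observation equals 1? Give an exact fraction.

22/67

obs 1: x=0 → posterior Beta(5/3, 11/2)
obs 2: x=0 → posterior Beta(5/3, 13/2)
obs 3: x=1 → posterior Beta(8/3, 13/2)
obs 4: x=0 → posterior Beta(8/3, 15/2)
obs 5: x=1 → posterior Beta(11/3, 15/2)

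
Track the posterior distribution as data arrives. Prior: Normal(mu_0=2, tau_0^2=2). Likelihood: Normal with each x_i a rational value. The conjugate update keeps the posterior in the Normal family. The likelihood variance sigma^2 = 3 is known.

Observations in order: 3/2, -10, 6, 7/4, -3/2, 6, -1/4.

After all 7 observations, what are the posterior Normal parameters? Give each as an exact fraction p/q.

mu_0=13/17, tau_0^2=6/17

obs 1: x=3/2 → posterior Normal(9/5, 6/5)
obs 2: x=-10 → posterior Normal(-11/7, 6/7)
obs 3: x=6 → posterior Normal(1/9, 2/3)
obs 4: x=7/4 → posterior Normal(9/22, 6/11)
obs 5: x=-3/2 → posterior Normal(3/26, 6/13)
obs 6: x=6 → posterior Normal(9/10, 2/5)
obs 7: x=-1/4 → posterior Normal(13/17, 6/17)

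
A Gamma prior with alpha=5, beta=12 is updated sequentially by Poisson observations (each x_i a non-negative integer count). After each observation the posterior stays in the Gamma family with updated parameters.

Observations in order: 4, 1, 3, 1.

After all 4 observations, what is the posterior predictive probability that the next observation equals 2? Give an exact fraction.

obs 1: x=4 → posterior Gamma(9, 13)
obs 2: x=1 → posterior Gamma(10, 14)
obs 3: x=3 → posterior Gamma(13, 15)
obs 4: x=1 → posterior Gamma(14, 16)

7566047373982433280/48661191875666868481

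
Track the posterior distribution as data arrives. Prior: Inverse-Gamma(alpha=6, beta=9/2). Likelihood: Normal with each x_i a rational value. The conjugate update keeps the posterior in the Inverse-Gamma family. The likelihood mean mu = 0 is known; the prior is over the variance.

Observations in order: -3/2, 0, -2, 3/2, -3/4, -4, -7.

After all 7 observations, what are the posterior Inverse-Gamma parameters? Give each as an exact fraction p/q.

alpha=19/2, beta=1329/32

obs 1: x=-3/2 → posterior Inverse-Gamma(13/2, 45/8)
obs 2: x=0 → posterior Inverse-Gamma(7, 45/8)
obs 3: x=-2 → posterior Inverse-Gamma(15/2, 61/8)
obs 4: x=3/2 → posterior Inverse-Gamma(8, 35/4)
obs 5: x=-3/4 → posterior Inverse-Gamma(17/2, 289/32)
obs 6: x=-4 → posterior Inverse-Gamma(9, 545/32)
obs 7: x=-7 → posterior Inverse-Gamma(19/2, 1329/32)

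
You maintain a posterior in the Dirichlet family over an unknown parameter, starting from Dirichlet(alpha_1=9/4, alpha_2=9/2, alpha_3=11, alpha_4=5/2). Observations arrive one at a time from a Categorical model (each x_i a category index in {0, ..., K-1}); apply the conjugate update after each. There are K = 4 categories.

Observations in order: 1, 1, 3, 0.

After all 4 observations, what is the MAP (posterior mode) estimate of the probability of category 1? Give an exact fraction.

22/81

obs 1: x=1 → posterior Dirichlet(9/4, 11/2, 11, 5/2)
obs 2: x=1 → posterior Dirichlet(9/4, 13/2, 11, 5/2)
obs 3: x=3 → posterior Dirichlet(9/4, 13/2, 11, 7/2)
obs 4: x=0 → posterior Dirichlet(13/4, 13/2, 11, 7/2)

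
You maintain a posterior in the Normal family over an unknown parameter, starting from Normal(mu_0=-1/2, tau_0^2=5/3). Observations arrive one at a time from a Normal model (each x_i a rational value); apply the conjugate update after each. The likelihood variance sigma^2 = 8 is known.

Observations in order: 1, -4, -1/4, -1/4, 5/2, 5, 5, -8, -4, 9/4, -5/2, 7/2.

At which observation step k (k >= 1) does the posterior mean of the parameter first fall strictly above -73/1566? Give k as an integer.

k = 6

obs 1: x=1 → posterior Normal(-7/29, 40/29)
obs 2: x=-4 → posterior Normal(-27/34, 20/17)
obs 3: x=-1/4 → posterior Normal(-113/156, 40/39)
obs 4: x=-1/4 → posterior Normal(-59/88, 10/11)
obs 5: x=5/2 → posterior Normal(-17/49, 40/49)
obs 6: x=5 → posterior Normal(4/27, 20/27)
obs 7: x=5 → posterior Normal(33/59, 40/59)
obs 8: x=-8 → posterior Normal(-7/64, 5/8)
obs 9: x=-4 → posterior Normal(-9/23, 40/69)
obs 10: x=9/4 → posterior Normal(-63/296, 20/37)
obs 11: x=-5/2 → posterior Normal(-113/316, 40/79)
obs 12: x=7/2 → posterior Normal(-43/336, 10/21)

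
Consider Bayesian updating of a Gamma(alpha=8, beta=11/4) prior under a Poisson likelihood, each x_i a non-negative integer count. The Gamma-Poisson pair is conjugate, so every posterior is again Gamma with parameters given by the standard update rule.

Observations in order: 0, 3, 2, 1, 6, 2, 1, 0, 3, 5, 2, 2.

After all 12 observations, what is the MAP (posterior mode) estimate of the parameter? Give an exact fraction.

obs 1: x=0 → posterior Gamma(8, 15/4)
obs 2: x=3 → posterior Gamma(11, 19/4)
obs 3: x=2 → posterior Gamma(13, 23/4)
obs 4: x=1 → posterior Gamma(14, 27/4)
obs 5: x=6 → posterior Gamma(20, 31/4)
obs 6: x=2 → posterior Gamma(22, 35/4)
obs 7: x=1 → posterior Gamma(23, 39/4)
obs 8: x=0 → posterior Gamma(23, 43/4)
obs 9: x=3 → posterior Gamma(26, 47/4)
obs 10: x=5 → posterior Gamma(31, 51/4)
obs 11: x=2 → posterior Gamma(33, 55/4)
obs 12: x=2 → posterior Gamma(35, 59/4)

136/59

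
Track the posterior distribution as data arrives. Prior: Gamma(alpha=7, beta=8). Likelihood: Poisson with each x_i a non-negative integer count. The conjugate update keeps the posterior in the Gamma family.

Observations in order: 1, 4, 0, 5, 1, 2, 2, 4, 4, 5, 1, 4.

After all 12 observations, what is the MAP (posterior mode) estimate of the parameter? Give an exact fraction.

obs 1: x=1 → posterior Gamma(8, 9)
obs 2: x=4 → posterior Gamma(12, 10)
obs 3: x=0 → posterior Gamma(12, 11)
obs 4: x=5 → posterior Gamma(17, 12)
obs 5: x=1 → posterior Gamma(18, 13)
obs 6: x=2 → posterior Gamma(20, 14)
obs 7: x=2 → posterior Gamma(22, 15)
obs 8: x=4 → posterior Gamma(26, 16)
obs 9: x=4 → posterior Gamma(30, 17)
obs 10: x=5 → posterior Gamma(35, 18)
obs 11: x=1 → posterior Gamma(36, 19)
obs 12: x=4 → posterior Gamma(40, 20)

39/20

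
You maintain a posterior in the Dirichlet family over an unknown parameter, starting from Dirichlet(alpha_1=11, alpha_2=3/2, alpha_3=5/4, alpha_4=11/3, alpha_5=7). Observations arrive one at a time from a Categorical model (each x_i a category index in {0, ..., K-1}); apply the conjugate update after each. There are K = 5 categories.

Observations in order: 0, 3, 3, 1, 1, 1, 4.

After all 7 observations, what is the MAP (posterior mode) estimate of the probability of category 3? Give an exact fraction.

56/317

obs 1: x=0 → posterior Dirichlet(12, 3/2, 5/4, 11/3, 7)
obs 2: x=3 → posterior Dirichlet(12, 3/2, 5/4, 14/3, 7)
obs 3: x=3 → posterior Dirichlet(12, 3/2, 5/4, 17/3, 7)
obs 4: x=1 → posterior Dirichlet(12, 5/2, 5/4, 17/3, 7)
obs 5: x=1 → posterior Dirichlet(12, 7/2, 5/4, 17/3, 7)
obs 6: x=1 → posterior Dirichlet(12, 9/2, 5/4, 17/3, 7)
obs 7: x=4 → posterior Dirichlet(12, 9/2, 5/4, 17/3, 8)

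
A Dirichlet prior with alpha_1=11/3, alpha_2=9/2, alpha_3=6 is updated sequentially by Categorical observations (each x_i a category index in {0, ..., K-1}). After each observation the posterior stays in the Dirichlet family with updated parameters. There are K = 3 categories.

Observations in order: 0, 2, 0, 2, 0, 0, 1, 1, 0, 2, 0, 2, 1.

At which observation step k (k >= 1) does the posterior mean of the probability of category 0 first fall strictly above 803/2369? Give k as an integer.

k = 5

obs 1: x=0 → posterior Dirichlet(14/3, 9/2, 6)
obs 2: x=2 → posterior Dirichlet(14/3, 9/2, 7)
obs 3: x=0 → posterior Dirichlet(17/3, 9/2, 7)
obs 4: x=2 → posterior Dirichlet(17/3, 9/2, 8)
obs 5: x=0 → posterior Dirichlet(20/3, 9/2, 8)
obs 6: x=0 → posterior Dirichlet(23/3, 9/2, 8)
obs 7: x=1 → posterior Dirichlet(23/3, 11/2, 8)
obs 8: x=1 → posterior Dirichlet(23/3, 13/2, 8)
obs 9: x=0 → posterior Dirichlet(26/3, 13/2, 8)
obs 10: x=2 → posterior Dirichlet(26/3, 13/2, 9)
obs 11: x=0 → posterior Dirichlet(29/3, 13/2, 9)
obs 12: x=2 → posterior Dirichlet(29/3, 13/2, 10)
obs 13: x=1 → posterior Dirichlet(29/3, 15/2, 10)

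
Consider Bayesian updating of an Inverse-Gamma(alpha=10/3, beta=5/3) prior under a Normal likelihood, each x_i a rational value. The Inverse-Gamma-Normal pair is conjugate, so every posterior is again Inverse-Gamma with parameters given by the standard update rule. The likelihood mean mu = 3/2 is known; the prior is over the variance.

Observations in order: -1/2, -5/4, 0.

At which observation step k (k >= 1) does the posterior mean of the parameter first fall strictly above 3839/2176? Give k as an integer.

obs 1: x=-1/2 → posterior Inverse-Gamma(23/6, 11/3)
obs 2: x=-5/4 → posterior Inverse-Gamma(13/3, 715/96)
obs 3: x=0 → posterior Inverse-Gamma(29/6, 823/96)

k = 2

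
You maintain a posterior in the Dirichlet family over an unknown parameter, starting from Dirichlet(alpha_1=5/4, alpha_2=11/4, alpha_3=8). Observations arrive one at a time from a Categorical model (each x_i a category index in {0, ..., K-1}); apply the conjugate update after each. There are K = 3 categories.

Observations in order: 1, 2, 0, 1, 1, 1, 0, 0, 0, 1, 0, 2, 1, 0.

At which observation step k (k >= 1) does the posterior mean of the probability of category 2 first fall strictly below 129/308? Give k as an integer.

k = 10

obs 1: x=1 → posterior Dirichlet(5/4, 15/4, 8)
obs 2: x=2 → posterior Dirichlet(5/4, 15/4, 9)
obs 3: x=0 → posterior Dirichlet(9/4, 15/4, 9)
obs 4: x=1 → posterior Dirichlet(9/4, 19/4, 9)
obs 5: x=1 → posterior Dirichlet(9/4, 23/4, 9)
obs 6: x=1 → posterior Dirichlet(9/4, 27/4, 9)
obs 7: x=0 → posterior Dirichlet(13/4, 27/4, 9)
obs 8: x=0 → posterior Dirichlet(17/4, 27/4, 9)
obs 9: x=0 → posterior Dirichlet(21/4, 27/4, 9)
obs 10: x=1 → posterior Dirichlet(21/4, 31/4, 9)
obs 11: x=0 → posterior Dirichlet(25/4, 31/4, 9)
obs 12: x=2 → posterior Dirichlet(25/4, 31/4, 10)
obs 13: x=1 → posterior Dirichlet(25/4, 35/4, 10)
obs 14: x=0 → posterior Dirichlet(29/4, 35/4, 10)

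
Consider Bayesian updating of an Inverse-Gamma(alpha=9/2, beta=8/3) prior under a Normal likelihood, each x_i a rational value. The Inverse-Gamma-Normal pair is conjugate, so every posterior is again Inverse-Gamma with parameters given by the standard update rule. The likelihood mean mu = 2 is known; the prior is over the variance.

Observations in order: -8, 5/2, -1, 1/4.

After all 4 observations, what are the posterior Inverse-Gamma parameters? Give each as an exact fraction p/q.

obs 1: x=-8 → posterior Inverse-Gamma(5, 158/3)
obs 2: x=5/2 → posterior Inverse-Gamma(11/2, 1267/24)
obs 3: x=-1 → posterior Inverse-Gamma(6, 1375/24)
obs 4: x=1/4 → posterior Inverse-Gamma(13/2, 5647/96)

alpha=13/2, beta=5647/96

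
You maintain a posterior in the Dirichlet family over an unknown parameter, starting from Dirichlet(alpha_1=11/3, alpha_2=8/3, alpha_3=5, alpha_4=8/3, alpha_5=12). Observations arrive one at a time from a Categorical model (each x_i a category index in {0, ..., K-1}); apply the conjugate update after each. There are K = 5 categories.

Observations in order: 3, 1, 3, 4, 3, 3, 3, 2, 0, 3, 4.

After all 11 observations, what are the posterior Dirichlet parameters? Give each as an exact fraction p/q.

alpha_1=14/3, alpha_2=11/3, alpha_3=6, alpha_4=26/3, alpha_5=14

obs 1: x=3 → posterior Dirichlet(11/3, 8/3, 5, 11/3, 12)
obs 2: x=1 → posterior Dirichlet(11/3, 11/3, 5, 11/3, 12)
obs 3: x=3 → posterior Dirichlet(11/3, 11/3, 5, 14/3, 12)
obs 4: x=4 → posterior Dirichlet(11/3, 11/3, 5, 14/3, 13)
obs 5: x=3 → posterior Dirichlet(11/3, 11/3, 5, 17/3, 13)
obs 6: x=3 → posterior Dirichlet(11/3, 11/3, 5, 20/3, 13)
obs 7: x=3 → posterior Dirichlet(11/3, 11/3, 5, 23/3, 13)
obs 8: x=2 → posterior Dirichlet(11/3, 11/3, 6, 23/3, 13)
obs 9: x=0 → posterior Dirichlet(14/3, 11/3, 6, 23/3, 13)
obs 10: x=3 → posterior Dirichlet(14/3, 11/3, 6, 26/3, 13)
obs 11: x=4 → posterior Dirichlet(14/3, 11/3, 6, 26/3, 14)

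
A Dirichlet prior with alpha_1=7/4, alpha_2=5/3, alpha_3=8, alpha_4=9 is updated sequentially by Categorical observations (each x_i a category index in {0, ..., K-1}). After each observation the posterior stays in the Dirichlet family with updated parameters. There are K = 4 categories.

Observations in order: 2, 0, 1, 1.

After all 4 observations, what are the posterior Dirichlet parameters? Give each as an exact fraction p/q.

alpha_1=11/4, alpha_2=11/3, alpha_3=9, alpha_4=9

obs 1: x=2 → posterior Dirichlet(7/4, 5/3, 9, 9)
obs 2: x=0 → posterior Dirichlet(11/4, 5/3, 9, 9)
obs 3: x=1 → posterior Dirichlet(11/4, 8/3, 9, 9)
obs 4: x=1 → posterior Dirichlet(11/4, 11/3, 9, 9)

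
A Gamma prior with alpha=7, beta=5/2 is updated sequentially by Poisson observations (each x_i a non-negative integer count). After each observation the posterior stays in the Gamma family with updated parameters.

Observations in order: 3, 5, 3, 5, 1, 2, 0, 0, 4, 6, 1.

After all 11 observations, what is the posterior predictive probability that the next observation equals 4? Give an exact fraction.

obs 1: x=3 → posterior Gamma(10, 7/2)
obs 2: x=5 → posterior Gamma(15, 9/2)
obs 3: x=3 → posterior Gamma(18, 11/2)
obs 4: x=5 → posterior Gamma(23, 13/2)
obs 5: x=1 → posterior Gamma(24, 15/2)
obs 6: x=2 → posterior Gamma(26, 17/2)
obs 7: x=0 → posterior Gamma(26, 19/2)
obs 8: x=0 → posterior Gamma(26, 21/2)
obs 9: x=4 → posterior Gamma(30, 23/2)
obs 10: x=6 → posterior Gamma(36, 25/2)
obs 11: x=1 → posterior Gamma(37, 27/2)

133498975813995726927529750236352429675199559092158075589280/908485319620418693071190220095272672648773093786320077783229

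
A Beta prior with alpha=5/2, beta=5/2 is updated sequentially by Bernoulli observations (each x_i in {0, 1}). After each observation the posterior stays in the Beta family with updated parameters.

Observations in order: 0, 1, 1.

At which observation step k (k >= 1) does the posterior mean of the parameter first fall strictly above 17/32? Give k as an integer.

k = 3

obs 1: x=0 → posterior Beta(5/2, 7/2)
obs 2: x=1 → posterior Beta(7/2, 7/2)
obs 3: x=1 → posterior Beta(9/2, 7/2)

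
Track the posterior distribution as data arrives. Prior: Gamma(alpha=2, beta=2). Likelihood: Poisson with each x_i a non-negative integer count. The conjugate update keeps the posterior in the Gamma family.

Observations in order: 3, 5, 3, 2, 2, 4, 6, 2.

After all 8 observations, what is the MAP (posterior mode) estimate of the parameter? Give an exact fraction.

obs 1: x=3 → posterior Gamma(5, 3)
obs 2: x=5 → posterior Gamma(10, 4)
obs 3: x=3 → posterior Gamma(13, 5)
obs 4: x=2 → posterior Gamma(15, 6)
obs 5: x=2 → posterior Gamma(17, 7)
obs 6: x=4 → posterior Gamma(21, 8)
obs 7: x=6 → posterior Gamma(27, 9)
obs 8: x=2 → posterior Gamma(29, 10)

14/5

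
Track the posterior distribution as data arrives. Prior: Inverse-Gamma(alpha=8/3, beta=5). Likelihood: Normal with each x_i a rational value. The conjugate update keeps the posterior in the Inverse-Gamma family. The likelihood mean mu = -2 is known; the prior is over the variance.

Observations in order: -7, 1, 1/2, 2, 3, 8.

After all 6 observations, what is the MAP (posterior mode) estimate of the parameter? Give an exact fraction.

459/32

obs 1: x=-7 → posterior Inverse-Gamma(19/6, 35/2)
obs 2: x=1 → posterior Inverse-Gamma(11/3, 22)
obs 3: x=1/2 → posterior Inverse-Gamma(25/6, 201/8)
obs 4: x=2 → posterior Inverse-Gamma(14/3, 265/8)
obs 5: x=3 → posterior Inverse-Gamma(31/6, 365/8)
obs 6: x=8 → posterior Inverse-Gamma(17/3, 765/8)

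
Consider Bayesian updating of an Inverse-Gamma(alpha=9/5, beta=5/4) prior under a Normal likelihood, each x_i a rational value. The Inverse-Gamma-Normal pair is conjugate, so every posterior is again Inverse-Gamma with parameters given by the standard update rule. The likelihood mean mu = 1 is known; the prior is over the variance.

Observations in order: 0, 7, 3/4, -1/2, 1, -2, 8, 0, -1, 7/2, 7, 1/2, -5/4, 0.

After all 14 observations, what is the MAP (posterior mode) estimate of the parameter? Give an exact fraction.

obs 1: x=0 → posterior Inverse-Gamma(23/10, 7/4)
obs 2: x=7 → posterior Inverse-Gamma(14/5, 79/4)
obs 3: x=3/4 → posterior Inverse-Gamma(33/10, 633/32)
obs 4: x=-1/2 → posterior Inverse-Gamma(19/5, 669/32)
obs 5: x=1 → posterior Inverse-Gamma(43/10, 669/32)
obs 6: x=-2 → posterior Inverse-Gamma(24/5, 813/32)
obs 7: x=8 → posterior Inverse-Gamma(53/10, 1597/32)
obs 8: x=0 → posterior Inverse-Gamma(29/5, 1613/32)
obs 9: x=-1 → posterior Inverse-Gamma(63/10, 1677/32)
obs 10: x=7/2 → posterior Inverse-Gamma(34/5, 1777/32)
obs 11: x=7 → posterior Inverse-Gamma(73/10, 2353/32)
obs 12: x=1/2 → posterior Inverse-Gamma(39/5, 2357/32)
obs 13: x=-5/4 → posterior Inverse-Gamma(83/10, 1219/16)
obs 14: x=0 → posterior Inverse-Gamma(44/5, 1227/16)

6135/784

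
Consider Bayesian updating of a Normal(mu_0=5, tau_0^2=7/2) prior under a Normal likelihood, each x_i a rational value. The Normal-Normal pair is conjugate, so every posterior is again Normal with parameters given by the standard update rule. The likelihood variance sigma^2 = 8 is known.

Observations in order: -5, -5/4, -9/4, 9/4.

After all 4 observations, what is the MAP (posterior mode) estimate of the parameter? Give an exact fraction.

145/176

obs 1: x=-5 → posterior Normal(45/23, 56/23)
obs 2: x=-5/4 → posterior Normal(29/24, 28/15)
obs 3: x=-9/4 → posterior Normal(41/74, 56/37)
obs 4: x=9/4 → posterior Normal(145/176, 14/11)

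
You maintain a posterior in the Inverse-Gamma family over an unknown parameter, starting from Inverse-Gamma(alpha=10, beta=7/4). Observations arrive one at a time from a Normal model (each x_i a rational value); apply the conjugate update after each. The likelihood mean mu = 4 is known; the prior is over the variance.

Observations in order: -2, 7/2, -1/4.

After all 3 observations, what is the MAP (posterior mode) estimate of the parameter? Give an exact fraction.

obs 1: x=-2 → posterior Inverse-Gamma(21/2, 79/4)
obs 2: x=7/2 → posterior Inverse-Gamma(11, 159/8)
obs 3: x=-1/4 → posterior Inverse-Gamma(23/2, 925/32)

37/16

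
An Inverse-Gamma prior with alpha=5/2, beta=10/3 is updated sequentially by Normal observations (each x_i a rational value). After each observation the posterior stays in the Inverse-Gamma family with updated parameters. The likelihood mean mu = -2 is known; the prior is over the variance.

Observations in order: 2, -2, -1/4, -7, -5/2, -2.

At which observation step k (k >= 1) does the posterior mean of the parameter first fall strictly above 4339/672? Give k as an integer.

k = 4

obs 1: x=2 → posterior Inverse-Gamma(3, 34/3)
obs 2: x=-2 → posterior Inverse-Gamma(7/2, 34/3)
obs 3: x=-1/4 → posterior Inverse-Gamma(4, 1235/96)
obs 4: x=-7 → posterior Inverse-Gamma(9/2, 2435/96)
obs 5: x=-5/2 → posterior Inverse-Gamma(5, 2447/96)
obs 6: x=-2 → posterior Inverse-Gamma(11/2, 2447/96)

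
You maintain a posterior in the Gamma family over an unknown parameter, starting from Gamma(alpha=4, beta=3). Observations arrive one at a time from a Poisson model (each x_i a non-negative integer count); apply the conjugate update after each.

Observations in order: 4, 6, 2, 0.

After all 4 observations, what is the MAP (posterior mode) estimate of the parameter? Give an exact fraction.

15/7

obs 1: x=4 → posterior Gamma(8, 4)
obs 2: x=6 → posterior Gamma(14, 5)
obs 3: x=2 → posterior Gamma(16, 6)
obs 4: x=0 → posterior Gamma(16, 7)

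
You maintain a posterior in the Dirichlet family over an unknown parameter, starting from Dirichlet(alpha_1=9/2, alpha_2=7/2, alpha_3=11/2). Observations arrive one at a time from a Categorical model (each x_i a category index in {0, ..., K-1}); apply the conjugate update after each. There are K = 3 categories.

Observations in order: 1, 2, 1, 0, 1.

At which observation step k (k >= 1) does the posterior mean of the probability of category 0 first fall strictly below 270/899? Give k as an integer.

obs 1: x=1 → posterior Dirichlet(9/2, 9/2, 11/2)
obs 2: x=2 → posterior Dirichlet(9/2, 9/2, 13/2)
obs 3: x=1 → posterior Dirichlet(9/2, 11/2, 13/2)
obs 4: x=0 → posterior Dirichlet(11/2, 11/2, 13/2)
obs 5: x=1 → posterior Dirichlet(11/2, 13/2, 13/2)

k = 2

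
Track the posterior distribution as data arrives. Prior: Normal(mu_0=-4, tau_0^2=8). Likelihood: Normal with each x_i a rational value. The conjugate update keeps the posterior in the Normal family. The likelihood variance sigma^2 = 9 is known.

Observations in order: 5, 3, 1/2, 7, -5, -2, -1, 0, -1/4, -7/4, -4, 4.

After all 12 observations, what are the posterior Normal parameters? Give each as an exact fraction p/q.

obs 1: x=5 → posterior Normal(4/17, 72/17)
obs 2: x=3 → posterior Normal(28/25, 72/25)
obs 3: x=1/2 → posterior Normal(32/33, 24/11)
obs 4: x=7 → posterior Normal(88/41, 72/41)
obs 5: x=-5 → posterior Normal(48/49, 72/49)
obs 6: x=-2 → posterior Normal(32/57, 24/19)
obs 7: x=-1 → posterior Normal(24/65, 72/65)
obs 8: x=0 → posterior Normal(24/73, 72/73)
obs 9: x=-1/4 → posterior Normal(22/81, 8/9)
obs 10: x=-7/4 → posterior Normal(8/89, 72/89)
obs 11: x=-4 → posterior Normal(-24/97, 72/97)
obs 12: x=4 → posterior Normal(8/105, 24/35)

mu_0=8/105, tau_0^2=24/35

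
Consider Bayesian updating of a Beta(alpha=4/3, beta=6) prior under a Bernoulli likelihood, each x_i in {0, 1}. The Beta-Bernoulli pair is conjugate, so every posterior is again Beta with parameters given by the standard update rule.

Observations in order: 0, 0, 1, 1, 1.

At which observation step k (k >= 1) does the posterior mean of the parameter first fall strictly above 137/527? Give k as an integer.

k = 4

obs 1: x=0 → posterior Beta(4/3, 7)
obs 2: x=0 → posterior Beta(4/3, 8)
obs 3: x=1 → posterior Beta(7/3, 8)
obs 4: x=1 → posterior Beta(10/3, 8)
obs 5: x=1 → posterior Beta(13/3, 8)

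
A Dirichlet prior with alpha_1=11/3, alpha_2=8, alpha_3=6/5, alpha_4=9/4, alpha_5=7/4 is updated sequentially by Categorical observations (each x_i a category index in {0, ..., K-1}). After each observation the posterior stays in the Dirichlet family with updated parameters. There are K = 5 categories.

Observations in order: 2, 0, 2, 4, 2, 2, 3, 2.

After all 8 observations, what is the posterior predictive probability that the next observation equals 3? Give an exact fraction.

195/1492

obs 1: x=2 → posterior Dirichlet(11/3, 8, 11/5, 9/4, 7/4)
obs 2: x=0 → posterior Dirichlet(14/3, 8, 11/5, 9/4, 7/4)
obs 3: x=2 → posterior Dirichlet(14/3, 8, 16/5, 9/4, 7/4)
obs 4: x=4 → posterior Dirichlet(14/3, 8, 16/5, 9/4, 11/4)
obs 5: x=2 → posterior Dirichlet(14/3, 8, 21/5, 9/4, 11/4)
obs 6: x=2 → posterior Dirichlet(14/3, 8, 26/5, 9/4, 11/4)
obs 7: x=3 → posterior Dirichlet(14/3, 8, 26/5, 13/4, 11/4)
obs 8: x=2 → posterior Dirichlet(14/3, 8, 31/5, 13/4, 11/4)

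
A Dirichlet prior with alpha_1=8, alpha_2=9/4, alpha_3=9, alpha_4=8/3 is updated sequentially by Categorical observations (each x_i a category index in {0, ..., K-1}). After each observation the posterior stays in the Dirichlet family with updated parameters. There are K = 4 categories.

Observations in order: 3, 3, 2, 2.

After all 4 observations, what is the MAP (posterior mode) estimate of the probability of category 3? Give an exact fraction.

obs 1: x=3 → posterior Dirichlet(8, 9/4, 9, 11/3)
obs 2: x=3 → posterior Dirichlet(8, 9/4, 9, 14/3)
obs 3: x=2 → posterior Dirichlet(8, 9/4, 10, 14/3)
obs 4: x=2 → posterior Dirichlet(8, 9/4, 11, 14/3)

44/263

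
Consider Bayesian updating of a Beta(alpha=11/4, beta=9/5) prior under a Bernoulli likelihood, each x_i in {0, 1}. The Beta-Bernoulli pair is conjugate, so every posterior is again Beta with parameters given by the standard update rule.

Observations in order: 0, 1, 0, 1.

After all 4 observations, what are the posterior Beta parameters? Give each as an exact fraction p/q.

obs 1: x=0 → posterior Beta(11/4, 14/5)
obs 2: x=1 → posterior Beta(15/4, 14/5)
obs 3: x=0 → posterior Beta(15/4, 19/5)
obs 4: x=1 → posterior Beta(19/4, 19/5)

alpha=19/4, beta=19/5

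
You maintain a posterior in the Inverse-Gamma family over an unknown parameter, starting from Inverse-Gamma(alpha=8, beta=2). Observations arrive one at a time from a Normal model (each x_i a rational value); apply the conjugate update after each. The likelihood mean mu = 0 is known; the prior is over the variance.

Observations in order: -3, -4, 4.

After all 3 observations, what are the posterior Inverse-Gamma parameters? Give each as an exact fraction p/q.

obs 1: x=-3 → posterior Inverse-Gamma(17/2, 13/2)
obs 2: x=-4 → posterior Inverse-Gamma(9, 29/2)
obs 3: x=4 → posterior Inverse-Gamma(19/2, 45/2)

alpha=19/2, beta=45/2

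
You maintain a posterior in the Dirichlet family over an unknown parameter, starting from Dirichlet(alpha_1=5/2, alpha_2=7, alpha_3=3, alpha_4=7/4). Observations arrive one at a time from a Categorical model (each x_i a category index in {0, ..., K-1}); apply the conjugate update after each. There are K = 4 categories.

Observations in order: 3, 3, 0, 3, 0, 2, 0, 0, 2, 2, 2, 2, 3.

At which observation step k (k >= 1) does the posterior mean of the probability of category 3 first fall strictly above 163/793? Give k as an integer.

obs 1: x=3 → posterior Dirichlet(5/2, 7, 3, 11/4)
obs 2: x=3 → posterior Dirichlet(5/2, 7, 3, 15/4)
obs 3: x=0 → posterior Dirichlet(7/2, 7, 3, 15/4)
obs 4: x=3 → posterior Dirichlet(7/2, 7, 3, 19/4)
obs 5: x=0 → posterior Dirichlet(9/2, 7, 3, 19/4)
obs 6: x=2 → posterior Dirichlet(9/2, 7, 4, 19/4)
obs 7: x=0 → posterior Dirichlet(11/2, 7, 4, 19/4)
obs 8: x=0 → posterior Dirichlet(13/2, 7, 4, 19/4)
obs 9: x=2 → posterior Dirichlet(13/2, 7, 5, 19/4)
obs 10: x=2 → posterior Dirichlet(13/2, 7, 6, 19/4)
obs 11: x=2 → posterior Dirichlet(13/2, 7, 7, 19/4)
obs 12: x=2 → posterior Dirichlet(13/2, 7, 8, 19/4)
obs 13: x=3 → posterior Dirichlet(13/2, 7, 8, 23/4)

k = 2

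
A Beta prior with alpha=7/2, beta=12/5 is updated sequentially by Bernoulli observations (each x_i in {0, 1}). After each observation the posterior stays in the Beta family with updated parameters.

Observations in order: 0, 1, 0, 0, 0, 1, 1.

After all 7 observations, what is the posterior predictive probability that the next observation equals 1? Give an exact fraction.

obs 1: x=0 → posterior Beta(7/2, 17/5)
obs 2: x=1 → posterior Beta(9/2, 17/5)
obs 3: x=0 → posterior Beta(9/2, 22/5)
obs 4: x=0 → posterior Beta(9/2, 27/5)
obs 5: x=0 → posterior Beta(9/2, 32/5)
obs 6: x=1 → posterior Beta(11/2, 32/5)
obs 7: x=1 → posterior Beta(13/2, 32/5)

65/129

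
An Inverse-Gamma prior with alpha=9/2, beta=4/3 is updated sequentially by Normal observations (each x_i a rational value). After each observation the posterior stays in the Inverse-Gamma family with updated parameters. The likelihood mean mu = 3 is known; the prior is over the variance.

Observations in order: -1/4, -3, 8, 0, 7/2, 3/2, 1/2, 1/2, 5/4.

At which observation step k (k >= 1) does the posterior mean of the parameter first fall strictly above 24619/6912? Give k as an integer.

k = 2

obs 1: x=-1/4 → posterior Inverse-Gamma(5, 635/96)
obs 2: x=-3 → posterior Inverse-Gamma(11/2, 2363/96)
obs 3: x=8 → posterior Inverse-Gamma(6, 3563/96)
obs 4: x=0 → posterior Inverse-Gamma(13/2, 3995/96)
obs 5: x=7/2 → posterior Inverse-Gamma(7, 4007/96)
obs 6: x=3/2 → posterior Inverse-Gamma(15/2, 4115/96)
obs 7: x=1/2 → posterior Inverse-Gamma(8, 4415/96)
obs 8: x=1/2 → posterior Inverse-Gamma(17/2, 4715/96)
obs 9: x=5/4 → posterior Inverse-Gamma(9, 2431/48)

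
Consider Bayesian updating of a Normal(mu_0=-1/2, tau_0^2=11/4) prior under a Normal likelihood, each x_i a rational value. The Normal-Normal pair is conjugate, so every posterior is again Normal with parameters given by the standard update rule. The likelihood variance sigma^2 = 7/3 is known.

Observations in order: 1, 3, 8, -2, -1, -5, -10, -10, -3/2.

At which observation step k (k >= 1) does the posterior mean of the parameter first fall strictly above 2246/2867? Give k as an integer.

obs 1: x=1 → posterior Normal(19/61, 77/61)
obs 2: x=3 → posterior Normal(59/47, 77/94)
obs 3: x=8 → posterior Normal(382/127, 77/127)
obs 4: x=-2 → posterior Normal(79/40, 77/160)
obs 5: x=-1 → posterior Normal(283/193, 77/193)
obs 6: x=-5 → posterior Normal(59/113, 77/226)
obs 7: x=-10 → posterior Normal(-212/259, 11/37)
obs 8: x=-10 → posterior Normal(-271/146, 77/292)
obs 9: x=-3/2 → posterior Normal(-91/50, 77/325)

k = 2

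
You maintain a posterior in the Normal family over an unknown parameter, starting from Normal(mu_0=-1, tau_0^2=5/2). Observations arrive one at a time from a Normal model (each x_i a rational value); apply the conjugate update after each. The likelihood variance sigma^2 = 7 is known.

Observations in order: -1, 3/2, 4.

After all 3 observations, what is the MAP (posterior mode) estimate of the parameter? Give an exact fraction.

obs 1: x=-1 → posterior Normal(-1, 35/19)
obs 2: x=3/2 → posterior Normal(-23/48, 35/24)
obs 3: x=4 → posterior Normal(17/58, 35/29)

17/58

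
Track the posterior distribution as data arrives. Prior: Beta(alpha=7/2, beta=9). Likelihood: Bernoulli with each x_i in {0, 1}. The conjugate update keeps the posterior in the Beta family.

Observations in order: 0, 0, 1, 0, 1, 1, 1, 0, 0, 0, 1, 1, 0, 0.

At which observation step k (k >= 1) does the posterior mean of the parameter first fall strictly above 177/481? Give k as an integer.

obs 1: x=0 → posterior Beta(7/2, 10)
obs 2: x=0 → posterior Beta(7/2, 11)
obs 3: x=1 → posterior Beta(9/2, 11)
obs 4: x=0 → posterior Beta(9/2, 12)
obs 5: x=1 → posterior Beta(11/2, 12)
obs 6: x=1 → posterior Beta(13/2, 12)
obs 7: x=1 → posterior Beta(15/2, 12)
obs 8: x=0 → posterior Beta(15/2, 13)
obs 9: x=0 → posterior Beta(15/2, 14)
obs 10: x=0 → posterior Beta(15/2, 15)
obs 11: x=1 → posterior Beta(17/2, 15)
obs 12: x=1 → posterior Beta(19/2, 15)
obs 13: x=0 → posterior Beta(19/2, 16)
obs 14: x=0 → posterior Beta(19/2, 17)

k = 7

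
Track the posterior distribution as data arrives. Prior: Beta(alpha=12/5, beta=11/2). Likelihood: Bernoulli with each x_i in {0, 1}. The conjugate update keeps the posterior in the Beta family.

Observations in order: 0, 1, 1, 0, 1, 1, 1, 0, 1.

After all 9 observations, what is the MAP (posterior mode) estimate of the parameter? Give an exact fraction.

74/149

obs 1: x=0 → posterior Beta(12/5, 13/2)
obs 2: x=1 → posterior Beta(17/5, 13/2)
obs 3: x=1 → posterior Beta(22/5, 13/2)
obs 4: x=0 → posterior Beta(22/5, 15/2)
obs 5: x=1 → posterior Beta(27/5, 15/2)
obs 6: x=1 → posterior Beta(32/5, 15/2)
obs 7: x=1 → posterior Beta(37/5, 15/2)
obs 8: x=0 → posterior Beta(37/5, 17/2)
obs 9: x=1 → posterior Beta(42/5, 17/2)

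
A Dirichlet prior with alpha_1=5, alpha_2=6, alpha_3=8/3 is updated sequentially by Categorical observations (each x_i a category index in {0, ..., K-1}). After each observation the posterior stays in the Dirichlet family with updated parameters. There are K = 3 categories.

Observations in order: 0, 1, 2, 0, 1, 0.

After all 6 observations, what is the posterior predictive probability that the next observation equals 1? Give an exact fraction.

24/59

obs 1: x=0 → posterior Dirichlet(6, 6, 8/3)
obs 2: x=1 → posterior Dirichlet(6, 7, 8/3)
obs 3: x=2 → posterior Dirichlet(6, 7, 11/3)
obs 4: x=0 → posterior Dirichlet(7, 7, 11/3)
obs 5: x=1 → posterior Dirichlet(7, 8, 11/3)
obs 6: x=0 → posterior Dirichlet(8, 8, 11/3)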